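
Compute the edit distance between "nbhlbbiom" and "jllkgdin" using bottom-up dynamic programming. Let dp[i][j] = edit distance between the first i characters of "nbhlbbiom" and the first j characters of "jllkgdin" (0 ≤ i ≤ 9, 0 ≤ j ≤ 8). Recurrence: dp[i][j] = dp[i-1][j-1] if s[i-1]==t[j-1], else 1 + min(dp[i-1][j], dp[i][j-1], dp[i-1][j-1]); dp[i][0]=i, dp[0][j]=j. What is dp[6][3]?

   ''  j  l  l  k  g  d  i  n
''  0  1  2  3  4  5  6  7  8
 n  1  1  2  3  4  5  6  7  7
 b  2  2  2  3  4  5  6  7  8
 h  3  3  3  3  4  5  6  7  8
 l  4  4  3  3  4  5  6  7  8
 b  5  5  4  4  4  5  6  7  8
 b  6  6  5  5  5  5  6  7  8
 i  7  7  6  6  6  6  6  6  7
 o  8  8  7  7  7  7  7  7  7
 m  9  9  8  8  8  8  8  8  8

5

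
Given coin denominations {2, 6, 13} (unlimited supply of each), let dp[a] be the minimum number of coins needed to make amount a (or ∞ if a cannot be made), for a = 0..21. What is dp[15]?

 a  0  1  2  3  4  5  6  7  8  9 10 11 12 13 14 15 16 17 18 19 20 21
dp  0  -  1  -  2  -  1  -  2  -  3  -  2  1  3  2  4  3  3  2  4  3
(- denotes ∞ / unreachable)

2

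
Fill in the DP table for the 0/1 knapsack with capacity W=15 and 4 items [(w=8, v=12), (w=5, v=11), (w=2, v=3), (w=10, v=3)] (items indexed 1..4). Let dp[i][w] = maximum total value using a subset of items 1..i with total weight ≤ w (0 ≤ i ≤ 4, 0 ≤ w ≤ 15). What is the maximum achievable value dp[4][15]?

i\w   0   1   2   3   4   5   6   7   8   9  10  11  12  13  14  15
  0   0   0   0   0   0   0   0   0   0   0   0   0   0   0   0   0
  1   0   0   0   0   0   0   0   0  12  12  12  12  12  12  12  12
  2   0   0   0   0   0  11  11  11  12  12  12  12  12  23  23  23
  3   0   0   3   3   3  11  11  14  14  14  15  15  15  23  23  26
  4   0   0   3   3   3  11  11  14  14  14  15  15  15  23  23  26

26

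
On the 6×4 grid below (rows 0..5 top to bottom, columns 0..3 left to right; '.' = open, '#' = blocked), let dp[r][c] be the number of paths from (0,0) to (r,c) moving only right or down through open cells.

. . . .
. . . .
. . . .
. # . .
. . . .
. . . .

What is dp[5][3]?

r\c   0   1   2   3
  0   1   1   1   1
  1   1   2   3   4
  2   1   3   6  10
  3   1   0   6  16
  4   1   1   7  23
  5   1   2   9  32

32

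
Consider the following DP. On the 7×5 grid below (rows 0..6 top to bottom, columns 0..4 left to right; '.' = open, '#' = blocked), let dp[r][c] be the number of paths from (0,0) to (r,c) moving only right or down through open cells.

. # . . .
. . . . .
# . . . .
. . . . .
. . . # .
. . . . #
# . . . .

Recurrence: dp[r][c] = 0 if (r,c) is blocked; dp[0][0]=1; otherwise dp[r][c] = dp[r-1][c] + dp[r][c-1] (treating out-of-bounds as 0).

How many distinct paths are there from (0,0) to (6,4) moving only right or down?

r\c   0   1   2   3   4
  0   1   0   0   0   0
  1   1   1   1   1   1
  2   0   1   2   3   4
  3   0   1   3   6  10
  4   0   1   4   0  10
  5   0   1   5   5   0
  6   0   1   6  11  11

11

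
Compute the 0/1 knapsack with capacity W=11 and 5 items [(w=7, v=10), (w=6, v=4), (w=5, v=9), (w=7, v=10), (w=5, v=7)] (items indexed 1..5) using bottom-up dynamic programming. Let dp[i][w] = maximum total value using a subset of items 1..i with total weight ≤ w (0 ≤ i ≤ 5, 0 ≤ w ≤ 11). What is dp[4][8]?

10

i\w   0   1   2   3   4   5   6   7   8   9  10  11
  0   0   0   0   0   0   0   0   0   0   0   0   0
  1   0   0   0   0   0   0   0  10  10  10  10  10
  2   0   0   0   0   0   0   4  10  10  10  10  10
  3   0   0   0   0   0   9   9  10  10  10  10  13
  4   0   0   0   0   0   9   9  10  10  10  10  13
  5   0   0   0   0   0   9   9  10  10  10  16  16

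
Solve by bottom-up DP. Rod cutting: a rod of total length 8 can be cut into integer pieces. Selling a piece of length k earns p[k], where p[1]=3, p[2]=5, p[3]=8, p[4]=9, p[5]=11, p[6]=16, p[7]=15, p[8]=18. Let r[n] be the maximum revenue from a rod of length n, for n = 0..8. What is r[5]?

15

   n    0    1    2    3    4    5    6    7    8
r[n]    0    3    6    9   12   15   18   21   24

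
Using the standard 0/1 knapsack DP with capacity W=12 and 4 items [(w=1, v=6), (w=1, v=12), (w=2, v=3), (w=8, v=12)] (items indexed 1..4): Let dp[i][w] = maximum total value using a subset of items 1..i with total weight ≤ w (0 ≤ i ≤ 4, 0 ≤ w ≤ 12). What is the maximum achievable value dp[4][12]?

33

i\w   0   1   2   3   4   5   6   7   8   9  10  11  12
  0   0   0   0   0   0   0   0   0   0   0   0   0   0
  1   0   6   6   6   6   6   6   6   6   6   6   6   6
  2   0  12  18  18  18  18  18  18  18  18  18  18  18
  3   0  12  18  18  21  21  21  21  21  21  21  21  21
  4   0  12  18  18  21  21  21  21  21  24  30  30  33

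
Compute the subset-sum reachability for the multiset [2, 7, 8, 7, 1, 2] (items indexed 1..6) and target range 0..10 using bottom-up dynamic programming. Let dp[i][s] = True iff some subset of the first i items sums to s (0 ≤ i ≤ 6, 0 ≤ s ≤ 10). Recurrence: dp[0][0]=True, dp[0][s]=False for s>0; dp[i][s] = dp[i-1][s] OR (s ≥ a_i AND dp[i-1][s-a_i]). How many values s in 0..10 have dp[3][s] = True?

6

i\s   0   1   2   3   4   5   6   7   8   9  10
  0   T   F   F   F   F   F   F   F   F   F   F
  1   T   F   T   F   F   F   F   F   F   F   F
  2   T   F   T   F   F   F   F   T   F   T   F
  3   T   F   T   F   F   F   F   T   T   T   T
  4   T   F   T   F   F   F   F   T   T   T   T
  5   T   T   T   T   F   F   F   T   T   T   T
  6   T   T   T   T   T   T   F   T   T   T   T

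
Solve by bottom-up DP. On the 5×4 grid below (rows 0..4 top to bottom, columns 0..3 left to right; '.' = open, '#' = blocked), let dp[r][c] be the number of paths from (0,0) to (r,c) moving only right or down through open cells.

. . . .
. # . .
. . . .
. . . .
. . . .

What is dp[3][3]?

r\c   0   1   2   3
  0   1   1   1   1
  1   1   0   1   2
  2   1   1   2   4
  3   1   2   4   8
  4   1   3   7  15

8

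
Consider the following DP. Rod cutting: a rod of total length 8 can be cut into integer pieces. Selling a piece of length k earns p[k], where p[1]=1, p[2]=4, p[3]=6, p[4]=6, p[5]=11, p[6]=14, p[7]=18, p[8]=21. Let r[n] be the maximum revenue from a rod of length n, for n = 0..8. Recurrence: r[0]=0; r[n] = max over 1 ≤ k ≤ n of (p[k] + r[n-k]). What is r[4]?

8

   n    0    1    2    3    4    5    6    7    8
r[n]    0    1    4    6    8   11   14   18   21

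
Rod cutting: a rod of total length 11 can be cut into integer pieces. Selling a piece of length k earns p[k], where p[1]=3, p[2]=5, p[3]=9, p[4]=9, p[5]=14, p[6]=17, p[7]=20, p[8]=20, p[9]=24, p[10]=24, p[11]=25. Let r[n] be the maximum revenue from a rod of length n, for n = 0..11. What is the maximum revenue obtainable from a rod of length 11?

   n    0    1    2    3    4    5    6    7    8    9   10   11
r[n]    0    3    6    9   12   15   18   21   24   27   30   33

33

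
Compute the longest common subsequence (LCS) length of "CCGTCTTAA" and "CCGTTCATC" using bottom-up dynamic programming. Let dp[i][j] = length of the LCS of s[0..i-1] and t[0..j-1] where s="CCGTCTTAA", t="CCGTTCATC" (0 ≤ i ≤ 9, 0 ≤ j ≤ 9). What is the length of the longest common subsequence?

6

   ''  C  C  G  T  T  C  A  T  C
''  0  0  0  0  0  0  0  0  0  0
 C  0  1  1  1  1  1  1  1  1  1
 C  0  1  2  2  2  2  2  2  2  2
 G  0  1  2  3  3  3  3  3  3  3
 T  0  1  2  3  4  4  4  4  4  4
 C  0  1  2  3  4  4  5  5  5  5
 T  0  1  2  3  4  5  5  5  6  6
 T  0  1  2  3  4  5  5  5  6  6
 A  0  1  2  3  4  5  5  6  6  6
 A  0  1  2  3  4  5  5  6  6  6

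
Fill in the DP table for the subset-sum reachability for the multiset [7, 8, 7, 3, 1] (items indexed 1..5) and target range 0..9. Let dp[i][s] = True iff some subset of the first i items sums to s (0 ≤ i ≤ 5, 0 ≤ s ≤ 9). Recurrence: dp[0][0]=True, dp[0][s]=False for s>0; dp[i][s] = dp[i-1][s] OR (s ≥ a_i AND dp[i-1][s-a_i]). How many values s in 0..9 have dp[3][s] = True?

i\s   0   1   2   3   4   5   6   7   8   9
  0   T   F   F   F   F   F   F   F   F   F
  1   T   F   F   F   F   F   F   T   F   F
  2   T   F   F   F   F   F   F   T   T   F
  3   T   F   F   F   F   F   F   T   T   F
  4   T   F   F   T   F   F   F   T   T   F
  5   T   T   F   T   T   F   F   T   T   T

3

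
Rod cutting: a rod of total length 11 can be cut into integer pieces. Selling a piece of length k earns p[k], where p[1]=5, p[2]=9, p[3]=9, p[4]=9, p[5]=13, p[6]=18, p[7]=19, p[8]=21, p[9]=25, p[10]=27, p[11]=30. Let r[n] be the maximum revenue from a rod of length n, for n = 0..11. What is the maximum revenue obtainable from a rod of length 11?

55

   n    0    1    2    3    4    5    6    7    8    9   10   11
r[n]    0    5   10   15   20   25   30   35   40   45   50   55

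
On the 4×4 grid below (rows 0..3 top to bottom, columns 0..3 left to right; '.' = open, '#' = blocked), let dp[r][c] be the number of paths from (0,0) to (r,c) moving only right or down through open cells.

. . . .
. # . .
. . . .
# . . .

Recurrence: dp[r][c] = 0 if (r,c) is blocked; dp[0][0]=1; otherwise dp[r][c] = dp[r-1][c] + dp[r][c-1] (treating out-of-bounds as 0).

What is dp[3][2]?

3

r\c   0   1   2   3
  0   1   1   1   1
  1   1   0   1   2
  2   1   1   2   4
  3   0   1   3   7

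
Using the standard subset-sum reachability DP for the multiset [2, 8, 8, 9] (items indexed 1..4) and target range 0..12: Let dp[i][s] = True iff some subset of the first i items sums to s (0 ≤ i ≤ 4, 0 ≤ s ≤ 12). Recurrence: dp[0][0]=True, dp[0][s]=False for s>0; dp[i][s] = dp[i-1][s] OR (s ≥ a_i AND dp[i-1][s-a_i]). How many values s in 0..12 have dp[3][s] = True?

i\s   0   1   2   3   4   5   6   7   8   9  10  11  12
  0   T   F   F   F   F   F   F   F   F   F   F   F   F
  1   T   F   T   F   F   F   F   F   F   F   F   F   F
  2   T   F   T   F   F   F   F   F   T   F   T   F   F
  3   T   F   T   F   F   F   F   F   T   F   T   F   F
  4   T   F   T   F   F   F   F   F   T   T   T   T   F

4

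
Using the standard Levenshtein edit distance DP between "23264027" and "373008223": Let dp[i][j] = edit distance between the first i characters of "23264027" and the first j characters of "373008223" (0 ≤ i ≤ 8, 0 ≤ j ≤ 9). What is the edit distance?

7

   ''  3  7  3  0  0  8  2  2  3
''  0  1  2  3  4  5  6  7  8  9
 2  1  1  2  3  4  5  6  6  7  8
 3  2  1  2  2  3  4  5  6  7  7
 2  3  2  2  3  3  4  5  5  6  7
 6  4  3  3  3  4  4  5  6  6  7
 4  5  4  4  4  4  5  5  6  7  7
 0  6  5  5  5  4  4  5  6  7  8
 2  7  6  6  6  5  5  5  5  6  7
 7  8  7  6  7  6  6  6  6  6  7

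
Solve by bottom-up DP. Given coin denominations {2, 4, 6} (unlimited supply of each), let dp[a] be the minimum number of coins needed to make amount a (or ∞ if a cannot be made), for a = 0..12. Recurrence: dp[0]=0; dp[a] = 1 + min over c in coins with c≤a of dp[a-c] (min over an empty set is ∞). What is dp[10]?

 a  0  1  2  3  4  5  6  7  8  9 10 11 12
dp  0  -  1  -  1  -  1  -  2  -  2  -  2
(- denotes ∞ / unreachable)

2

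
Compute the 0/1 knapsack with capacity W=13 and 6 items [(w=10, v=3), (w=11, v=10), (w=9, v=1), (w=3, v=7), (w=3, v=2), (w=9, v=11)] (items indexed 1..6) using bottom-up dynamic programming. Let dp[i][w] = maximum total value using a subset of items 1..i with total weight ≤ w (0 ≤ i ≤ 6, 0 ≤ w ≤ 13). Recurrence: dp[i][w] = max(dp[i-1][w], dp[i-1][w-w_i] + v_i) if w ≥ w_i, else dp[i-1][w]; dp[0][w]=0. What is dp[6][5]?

i\w   0   1   2   3   4   5   6   7   8   9  10  11  12  13
  0   0   0   0   0   0   0   0   0   0   0   0   0   0   0
  1   0   0   0   0   0   0   0   0   0   0   3   3   3   3
  2   0   0   0   0   0   0   0   0   0   0   3  10  10  10
  3   0   0   0   0   0   0   0   0   0   1   3  10  10  10
  4   0   0   0   7   7   7   7   7   7   7   7  10  10  10
  5   0   0   0   7   7   7   9   9   9   9   9  10  10  10
  6   0   0   0   7   7   7   9   9   9  11  11  11  18  18

7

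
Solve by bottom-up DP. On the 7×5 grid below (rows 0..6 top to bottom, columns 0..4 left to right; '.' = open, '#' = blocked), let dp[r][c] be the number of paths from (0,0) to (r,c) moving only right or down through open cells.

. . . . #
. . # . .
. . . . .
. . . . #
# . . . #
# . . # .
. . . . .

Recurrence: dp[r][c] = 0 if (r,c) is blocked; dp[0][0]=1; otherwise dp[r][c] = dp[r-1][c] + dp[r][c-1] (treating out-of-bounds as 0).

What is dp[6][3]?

r\c   0   1   2   3   4
  0   1   1   1   1   0
  1   1   2   0   1   1
  2   1   3   3   4   5
  3   1   4   7  11   0
  4   0   4  11  22   0
  5   0   4  15   0   0
  6   0   4  19  19  19

19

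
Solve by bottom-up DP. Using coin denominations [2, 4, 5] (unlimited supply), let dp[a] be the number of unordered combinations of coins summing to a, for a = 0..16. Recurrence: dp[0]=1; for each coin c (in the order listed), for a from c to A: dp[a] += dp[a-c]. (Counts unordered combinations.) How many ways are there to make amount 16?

after  coin     0     1     2     3     4     5     6     7     8     9    10    11    12    13    14    15    16
          2     1     0     1     0     1     0     1     0     1     0     1     0     1     0     1     0     1
          4     1     0     1     0     2     0     2     0     3     0     3     0     4     0     4     0     5
          5     1     0     1     0     2     1     2     1     3     2     4     2     5     3     6     4     7

7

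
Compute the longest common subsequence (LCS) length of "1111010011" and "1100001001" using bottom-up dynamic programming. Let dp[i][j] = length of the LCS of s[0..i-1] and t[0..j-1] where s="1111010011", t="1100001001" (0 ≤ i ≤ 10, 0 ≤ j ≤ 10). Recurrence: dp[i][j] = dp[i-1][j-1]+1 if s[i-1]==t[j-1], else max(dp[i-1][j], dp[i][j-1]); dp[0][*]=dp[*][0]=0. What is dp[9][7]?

   ''  1  1  0  0  0  0  1  0  0  1
''  0  0  0  0  0  0  0  0  0  0  0
 1  0  1  1  1  1  1  1  1  1  1  1
 1  0  1  2  2  2  2  2  2  2  2  2
 1  0  1  2  2  2  2  2  3  3  3  3
 1  0  1  2  2  2  2  2  3  3  3  4
 0  0  1  2  3  3  3  3  3  4  4  4
 1  0  1  2  3  3  3  3  4  4  4  5
 0  0  1  2  3  4  4  4  4  5  5  5
 0  0  1  2  3  4  5  5  5  5  6  6
 1  0  1  2  3  4  5  5  6  6  6  7
 1  0  1  2  3  4  5  5  6  6  6  7

6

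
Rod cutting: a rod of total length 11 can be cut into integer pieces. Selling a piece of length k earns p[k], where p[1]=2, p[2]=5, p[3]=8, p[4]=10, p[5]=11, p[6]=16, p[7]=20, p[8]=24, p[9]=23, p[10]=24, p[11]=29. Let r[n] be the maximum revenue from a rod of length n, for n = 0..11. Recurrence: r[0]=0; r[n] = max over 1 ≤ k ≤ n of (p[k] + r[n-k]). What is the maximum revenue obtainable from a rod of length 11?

32

   n    0    1    2    3    4    5    6    7    8    9   10   11
r[n]    0    2    5    8   10   13   16   20   24   26   29   32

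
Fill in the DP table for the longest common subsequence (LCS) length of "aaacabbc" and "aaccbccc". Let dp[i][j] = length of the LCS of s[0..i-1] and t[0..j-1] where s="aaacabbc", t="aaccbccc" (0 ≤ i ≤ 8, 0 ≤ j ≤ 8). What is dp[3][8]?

   ''  a  a  c  c  b  c  c  c
''  0  0  0  0  0  0  0  0  0
 a  0  1  1  1  1  1  1  1  1
 a  0  1  2  2  2  2  2  2  2
 a  0  1  2  2  2  2  2  2  2
 c  0  1  2  3  3  3  3  3  3
 a  0  1  2  3  3  3  3  3  3
 b  0  1  2  3  3  4  4  4  4
 b  0  1  2  3  3  4  4  4  4
 c  0  1  2  3  4  4  5  5  5

2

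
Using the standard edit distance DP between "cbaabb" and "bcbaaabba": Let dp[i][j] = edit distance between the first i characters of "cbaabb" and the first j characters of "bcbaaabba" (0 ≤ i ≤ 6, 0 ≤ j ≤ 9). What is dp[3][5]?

2

   ''  b  c  b  a  a  a  b  b  a
''  0  1  2  3  4  5  6  7  8  9
 c  1  1  1  2  3  4  5  6  7  8
 b  2  1  2  1  2  3  4  5  6  7
 a  3  2  2  2  1  2  3  4  5  6
 a  4  3  3  3  2  1  2  3  4  5
 b  5  4  4  3  3  2  2  2  3  4
 b  6  5  5  4  4  3  3  2  2  3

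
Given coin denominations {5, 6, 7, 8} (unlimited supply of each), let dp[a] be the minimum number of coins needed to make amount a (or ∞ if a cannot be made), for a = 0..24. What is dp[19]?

3

 a  0  1  2  3  4  5  6  7  8  9 10 11 12 13 14 15 16 17 18 19 20 21 22 23 24
dp  0  -  -  -  -  1  1  1  1  -  2  2  2  2  2  2  2  3  3  3  3  3  3  3  3
(- denotes ∞ / unreachable)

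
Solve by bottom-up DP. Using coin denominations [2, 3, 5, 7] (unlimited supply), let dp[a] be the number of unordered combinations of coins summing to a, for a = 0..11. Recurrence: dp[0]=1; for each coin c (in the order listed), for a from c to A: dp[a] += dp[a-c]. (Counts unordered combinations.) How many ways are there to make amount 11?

5

after  coin     0     1     2     3     4     5     6     7     8     9    10    11
          2     1     0     1     0     1     0     1     0     1     0     1     0
          3     1     0     1     1     1     1     2     1     2     2     2     2
          5     1     0     1     1     1     2     2     2     3     3     4     4
          7     1     0     1     1     1     2     2     3     3     4     5     5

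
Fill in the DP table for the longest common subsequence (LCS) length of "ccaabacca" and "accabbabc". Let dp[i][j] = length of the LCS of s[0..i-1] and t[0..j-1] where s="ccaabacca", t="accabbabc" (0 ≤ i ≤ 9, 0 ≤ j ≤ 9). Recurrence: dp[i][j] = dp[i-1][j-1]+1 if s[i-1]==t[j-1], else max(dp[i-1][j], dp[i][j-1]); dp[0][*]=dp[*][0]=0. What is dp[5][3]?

   ''  a  c  c  a  b  b  a  b  c
''  0  0  0  0  0  0  0  0  0  0
 c  0  0  1  1  1  1  1  1  1  1
 c  0  0  1  2  2  2  2  2  2  2
 a  0  1  1  2  3  3  3  3  3  3
 a  0  1  1  2  3  3  3  4  4  4
 b  0  1  1  2  3  4  4  4  5  5
 a  0  1  1  2  3  4  4  5  5  5
 c  0  1  2  2  3  4  4  5  5  6
 c  0  1  2  3  3  4  4  5  5  6
 a  0  1  2  3  4  4  4  5  5  6

2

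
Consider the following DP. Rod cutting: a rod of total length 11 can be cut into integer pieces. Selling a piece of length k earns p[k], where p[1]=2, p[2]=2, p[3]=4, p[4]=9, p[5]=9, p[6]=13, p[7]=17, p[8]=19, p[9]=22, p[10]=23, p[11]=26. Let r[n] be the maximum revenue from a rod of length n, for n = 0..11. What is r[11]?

   n    0    1    2    3    4    5    6    7    8    9   10   11
r[n]    0    2    4    6    9   11   13   17   19   22   24   26

26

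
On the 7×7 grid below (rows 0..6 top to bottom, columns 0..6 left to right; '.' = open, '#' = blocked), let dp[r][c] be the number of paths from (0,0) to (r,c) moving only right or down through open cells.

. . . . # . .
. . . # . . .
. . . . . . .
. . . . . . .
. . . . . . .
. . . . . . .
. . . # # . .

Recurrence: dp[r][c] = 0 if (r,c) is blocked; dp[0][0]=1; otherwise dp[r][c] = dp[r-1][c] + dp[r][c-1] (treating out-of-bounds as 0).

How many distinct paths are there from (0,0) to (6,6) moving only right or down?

487

r\c   0   1   2   3   4   5   6
  0   1   1   1   1   0   0   0
  1   1   2   3   0   0   0   0
  2   1   3   6   6   6   6   6
  3   1   4  10  16  22  28  34
  4   1   5  15  31  53  81 115
  5   1   6  21  52 105 186 301
  6   1   7  28   0   0 186 487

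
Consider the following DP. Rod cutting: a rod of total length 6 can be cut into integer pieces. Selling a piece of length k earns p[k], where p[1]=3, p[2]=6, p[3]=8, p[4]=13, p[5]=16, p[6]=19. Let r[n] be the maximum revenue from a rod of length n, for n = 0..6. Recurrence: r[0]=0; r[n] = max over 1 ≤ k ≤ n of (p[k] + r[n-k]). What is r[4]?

   n    0    1    2    3    4    5    6
r[n]    0    3    6    9   13   16   19

13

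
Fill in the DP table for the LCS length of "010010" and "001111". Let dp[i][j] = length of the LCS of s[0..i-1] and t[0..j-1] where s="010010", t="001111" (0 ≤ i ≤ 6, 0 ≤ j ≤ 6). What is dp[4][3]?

   ''  0  0  1  1  1  1
''  0  0  0  0  0  0  0
 0  0  1  1  1  1  1  1
 1  0  1  1  2  2  2  2
 0  0  1  2  2  2  2  2
 0  0  1  2  2  2  2  2
 1  0  1  2  3  3  3  3
 0  0  1  2  3  3  3  3

2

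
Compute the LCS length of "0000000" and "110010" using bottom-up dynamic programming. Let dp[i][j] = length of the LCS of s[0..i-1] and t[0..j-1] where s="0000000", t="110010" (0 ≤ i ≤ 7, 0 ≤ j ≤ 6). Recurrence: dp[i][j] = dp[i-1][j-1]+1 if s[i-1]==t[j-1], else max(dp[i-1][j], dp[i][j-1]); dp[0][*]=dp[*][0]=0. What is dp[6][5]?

   ''  1  1  0  0  1  0
''  0  0  0  0  0  0  0
 0  0  0  0  1  1  1  1
 0  0  0  0  1  2  2  2
 0  0  0  0  1  2  2  3
 0  0  0  0  1  2  2  3
 0  0  0  0  1  2  2  3
 0  0  0  0  1  2  2  3
 0  0  0  0  1  2  2  3

2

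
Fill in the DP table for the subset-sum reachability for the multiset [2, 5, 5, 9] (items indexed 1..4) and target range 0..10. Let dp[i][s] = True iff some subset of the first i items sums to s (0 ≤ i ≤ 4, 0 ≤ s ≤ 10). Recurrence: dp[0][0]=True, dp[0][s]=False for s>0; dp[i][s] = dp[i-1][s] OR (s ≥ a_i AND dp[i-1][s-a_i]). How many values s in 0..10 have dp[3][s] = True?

i\s   0   1   2   3   4   5   6   7   8   9  10
  0   T   F   F   F   F   F   F   F   F   F   F
  1   T   F   T   F   F   F   F   F   F   F   F
  2   T   F   T   F   F   T   F   T   F   F   F
  3   T   F   T   F   F   T   F   T   F   F   T
  4   T   F   T   F   F   T   F   T   F   T   T

5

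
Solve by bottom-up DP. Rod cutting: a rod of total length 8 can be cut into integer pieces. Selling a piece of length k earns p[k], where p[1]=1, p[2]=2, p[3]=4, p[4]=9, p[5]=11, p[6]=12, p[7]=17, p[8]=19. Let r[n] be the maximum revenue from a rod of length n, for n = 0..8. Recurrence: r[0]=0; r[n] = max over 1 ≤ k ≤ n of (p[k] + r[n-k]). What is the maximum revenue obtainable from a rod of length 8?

   n    0    1    2    3    4    5    6    7    8
r[n]    0    1    2    4    9   11   12   17   19

19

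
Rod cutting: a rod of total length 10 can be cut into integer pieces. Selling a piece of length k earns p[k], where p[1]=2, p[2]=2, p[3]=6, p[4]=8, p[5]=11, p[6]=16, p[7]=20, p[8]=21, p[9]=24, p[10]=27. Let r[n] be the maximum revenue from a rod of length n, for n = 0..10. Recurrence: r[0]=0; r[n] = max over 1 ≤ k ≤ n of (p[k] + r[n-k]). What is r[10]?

   n    0    1    2    3    4    5    6    7    8    9   10
r[n]    0    2    4    6    8   11   16   20   22   24   27

27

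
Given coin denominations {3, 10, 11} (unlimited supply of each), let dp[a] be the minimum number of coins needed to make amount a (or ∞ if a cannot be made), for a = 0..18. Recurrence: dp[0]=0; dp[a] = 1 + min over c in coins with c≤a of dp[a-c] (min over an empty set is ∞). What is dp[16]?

3

 a  0  1  2  3  4  5  6  7  8  9 10 11 12 13 14 15 16 17 18
dp  0  -  -  1  -  -  2  -  -  3  1  1  4  2  2  5  3  3  6
(- denotes ∞ / unreachable)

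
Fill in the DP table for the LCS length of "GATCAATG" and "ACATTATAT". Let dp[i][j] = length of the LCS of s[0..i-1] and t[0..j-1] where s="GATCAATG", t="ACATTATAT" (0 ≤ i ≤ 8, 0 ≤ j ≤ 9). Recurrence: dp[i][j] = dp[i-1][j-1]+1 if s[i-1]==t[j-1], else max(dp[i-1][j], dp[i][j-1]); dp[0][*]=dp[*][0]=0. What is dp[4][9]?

   ''  A  C  A  T  T  A  T  A  T
''  0  0  0  0  0  0  0  0  0  0
 G  0  0  0  0  0  0  0  0  0  0
 A  0  1  1  1  1  1  1  1  1  1
 T  0  1  1  1  2  2  2  2  2  2
 C  0  1  2  2  2  2  2  2  2  2
 A  0  1  2  3  3  3  3  3  3  3
 A  0  1  2  3  3  3  4  4  4  4
 T  0  1  2  3  4  4  4  5  5  5
 G  0  1  2  3  4  4  4  5  5  5

2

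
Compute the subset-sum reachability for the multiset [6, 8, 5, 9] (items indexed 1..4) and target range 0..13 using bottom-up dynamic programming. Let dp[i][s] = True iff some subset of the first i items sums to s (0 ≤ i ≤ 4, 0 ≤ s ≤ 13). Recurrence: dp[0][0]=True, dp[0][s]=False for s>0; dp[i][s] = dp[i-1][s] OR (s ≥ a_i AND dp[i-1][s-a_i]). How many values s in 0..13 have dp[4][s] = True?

7

i\s   0   1   2   3   4   5   6   7   8   9  10  11  12  13
  0   T   F   F   F   F   F   F   F   F   F   F   F   F   F
  1   T   F   F   F   F   F   T   F   F   F   F   F   F   F
  2   T   F   F   F   F   F   T   F   T   F   F   F   F   F
  3   T   F   F   F   F   T   T   F   T   F   F   T   F   T
  4   T   F   F   F   F   T   T   F   T   T   F   T   F   T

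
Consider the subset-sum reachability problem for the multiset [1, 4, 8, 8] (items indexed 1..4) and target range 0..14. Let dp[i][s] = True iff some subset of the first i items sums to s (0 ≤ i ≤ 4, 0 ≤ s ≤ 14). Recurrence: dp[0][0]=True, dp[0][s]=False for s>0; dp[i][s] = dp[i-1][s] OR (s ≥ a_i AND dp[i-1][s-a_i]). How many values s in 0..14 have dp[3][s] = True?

i\s   0   1   2   3   4   5   6   7   8   9  10  11  12  13  14
  0   T   F   F   F   F   F   F   F   F   F   F   F   F   F   F
  1   T   T   F   F   F   F   F   F   F   F   F   F   F   F   F
  2   T   T   F   F   T   T   F   F   F   F   F   F   F   F   F
  3   T   T   F   F   T   T   F   F   T   T   F   F   T   T   F
  4   T   T   F   F   T   T   F   F   T   T   F   F   T   T   F

8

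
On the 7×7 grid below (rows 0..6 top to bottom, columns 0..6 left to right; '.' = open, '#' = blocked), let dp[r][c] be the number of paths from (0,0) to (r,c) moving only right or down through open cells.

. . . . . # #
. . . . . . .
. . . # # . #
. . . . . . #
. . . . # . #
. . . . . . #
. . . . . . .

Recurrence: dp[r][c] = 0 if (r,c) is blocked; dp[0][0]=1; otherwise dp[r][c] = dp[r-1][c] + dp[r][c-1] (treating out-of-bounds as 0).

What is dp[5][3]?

r\c   0   1   2   3   4   5   6
  0   1   1   1   1   1   0   0
  1   1   2   3   4   5   5   5
  2   1   3   6   0   0   5   0
  3   1   4  10  10  10  15   0
  4   1   5  15  25   0  15   0
  5   1   6  21  46  46  61   0
  6   1   7  28  74 120 181 181

46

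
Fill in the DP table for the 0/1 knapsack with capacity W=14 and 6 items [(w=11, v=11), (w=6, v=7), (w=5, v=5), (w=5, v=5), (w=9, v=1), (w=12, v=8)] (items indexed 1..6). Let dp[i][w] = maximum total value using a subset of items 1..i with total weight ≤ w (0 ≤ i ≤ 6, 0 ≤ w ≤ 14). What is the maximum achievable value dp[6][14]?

i\w   0   1   2   3   4   5   6   7   8   9  10  11  12  13  14
  0   0   0   0   0   0   0   0   0   0   0   0   0   0   0   0
  1   0   0   0   0   0   0   0   0   0   0   0  11  11  11  11
  2   0   0   0   0   0   0   7   7   7   7   7  11  11  11  11
  3   0   0   0   0   0   5   7   7   7   7   7  12  12  12  12
  4   0   0   0   0   0   5   7   7   7   7  10  12  12  12  12
  5   0   0   0   0   0   5   7   7   7   7  10  12  12  12  12
  6   0   0   0   0   0   5   7   7   7   7  10  12  12  12  12

12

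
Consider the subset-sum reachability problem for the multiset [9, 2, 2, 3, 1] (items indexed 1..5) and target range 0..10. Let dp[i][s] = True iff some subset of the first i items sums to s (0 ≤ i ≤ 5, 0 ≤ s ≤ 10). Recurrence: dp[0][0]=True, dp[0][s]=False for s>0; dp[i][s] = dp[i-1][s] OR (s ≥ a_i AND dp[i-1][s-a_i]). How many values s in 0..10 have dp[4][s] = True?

7

i\s   0   1   2   3   4   5   6   7   8   9  10
  0   T   F   F   F   F   F   F   F   F   F   F
  1   T   F   F   F   F   F   F   F   F   T   F
  2   T   F   T   F   F   F   F   F   F   T   F
  3   T   F   T   F   T   F   F   F   F   T   F
  4   T   F   T   T   T   T   F   T   F   T   F
  5   T   T   T   T   T   T   T   T   T   T   T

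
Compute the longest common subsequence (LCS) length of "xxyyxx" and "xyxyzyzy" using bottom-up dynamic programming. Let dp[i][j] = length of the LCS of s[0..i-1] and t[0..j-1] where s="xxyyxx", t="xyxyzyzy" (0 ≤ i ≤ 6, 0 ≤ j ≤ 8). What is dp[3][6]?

3

   ''  x  y  x  y  z  y  z  y
''  0  0  0  0  0  0  0  0  0
 x  0  1  1  1  1  1  1  1  1
 x  0  1  1  2  2  2  2  2  2
 y  0  1  2  2  3  3  3  3  3
 y  0  1  2  2  3  3  4  4  4
 x  0  1  2  3  3  3  4  4  4
 x  0  1  2  3  3  3  4  4  4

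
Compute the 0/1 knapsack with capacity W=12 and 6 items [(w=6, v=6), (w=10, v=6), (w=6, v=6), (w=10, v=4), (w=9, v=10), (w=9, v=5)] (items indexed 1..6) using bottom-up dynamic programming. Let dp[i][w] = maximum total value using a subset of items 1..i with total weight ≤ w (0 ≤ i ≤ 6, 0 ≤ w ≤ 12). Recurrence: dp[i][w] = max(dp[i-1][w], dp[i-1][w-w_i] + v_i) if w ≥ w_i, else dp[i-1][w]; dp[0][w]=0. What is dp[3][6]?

i\w   0   1   2   3   4   5   6   7   8   9  10  11  12
  0   0   0   0   0   0   0   0   0   0   0   0   0   0
  1   0   0   0   0   0   0   6   6   6   6   6   6   6
  2   0   0   0   0   0   0   6   6   6   6   6   6   6
  3   0   0   0   0   0   0   6   6   6   6   6   6  12
  4   0   0   0   0   0   0   6   6   6   6   6   6  12
  5   0   0   0   0   0   0   6   6   6  10  10  10  12
  6   0   0   0   0   0   0   6   6   6  10  10  10  12

6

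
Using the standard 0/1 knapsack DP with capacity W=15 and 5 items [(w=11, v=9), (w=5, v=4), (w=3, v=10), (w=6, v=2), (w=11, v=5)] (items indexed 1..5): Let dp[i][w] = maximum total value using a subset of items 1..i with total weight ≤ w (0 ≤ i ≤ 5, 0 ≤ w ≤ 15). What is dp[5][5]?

10

i\w   0   1   2   3   4   5   6   7   8   9  10  11  12  13  14  15
  0   0   0   0   0   0   0   0   0   0   0   0   0   0   0   0   0
  1   0   0   0   0   0   0   0   0   0   0   0   9   9   9   9   9
  2   0   0   0   0   0   4   4   4   4   4   4   9   9   9   9   9
  3   0   0   0  10  10  10  10  10  14  14  14  14  14  14  19  19
  4   0   0   0  10  10  10  10  10  14  14  14  14  14  14  19  19
  5   0   0   0  10  10  10  10  10  14  14  14  14  14  14  19  19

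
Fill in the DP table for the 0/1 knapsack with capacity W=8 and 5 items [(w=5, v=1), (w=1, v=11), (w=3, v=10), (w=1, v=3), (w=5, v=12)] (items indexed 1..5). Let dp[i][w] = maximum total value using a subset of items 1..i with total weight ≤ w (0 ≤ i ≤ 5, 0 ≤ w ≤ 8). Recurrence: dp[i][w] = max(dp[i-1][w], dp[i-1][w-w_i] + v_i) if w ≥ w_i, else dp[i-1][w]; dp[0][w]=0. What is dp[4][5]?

24

i\w   0   1   2   3   4   5   6   7   8
  0   0   0   0   0   0   0   0   0   0
  1   0   0   0   0   0   1   1   1   1
  2   0  11  11  11  11  11  12  12  12
  3   0  11  11  11  21  21  21  21  21
  4   0  11  14  14  21  24  24  24  24
  5   0  11  14  14  21  24  24  26  26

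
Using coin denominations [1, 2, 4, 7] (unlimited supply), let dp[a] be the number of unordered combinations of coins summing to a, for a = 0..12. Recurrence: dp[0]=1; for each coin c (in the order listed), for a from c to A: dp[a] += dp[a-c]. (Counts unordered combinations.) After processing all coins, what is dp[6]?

6

after  coin     0     1     2     3     4     5     6     7     8     9    10    11    12
          1     1     1     1     1     1     1     1     1     1     1     1     1     1
          2     1     1     2     2     3     3     4     4     5     5     6     6     7
          4     1     1     2     2     4     4     6     6     9     9    12    12    16
          7     1     1     2     2     4     4     6     7    10    11    14    16    20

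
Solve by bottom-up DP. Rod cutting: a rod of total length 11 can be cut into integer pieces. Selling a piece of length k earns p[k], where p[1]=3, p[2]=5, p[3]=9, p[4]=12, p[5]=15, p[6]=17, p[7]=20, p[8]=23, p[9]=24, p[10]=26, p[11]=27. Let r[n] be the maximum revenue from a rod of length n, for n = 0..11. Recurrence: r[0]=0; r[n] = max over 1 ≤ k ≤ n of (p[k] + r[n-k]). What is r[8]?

   n    0    1    2    3    4    5    6    7    8    9   10   11
r[n]    0    3    6    9   12   15   18   21   24   27   30   33

24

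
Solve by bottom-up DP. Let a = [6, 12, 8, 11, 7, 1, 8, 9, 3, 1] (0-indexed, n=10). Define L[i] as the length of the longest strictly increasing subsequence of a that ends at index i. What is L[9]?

1

   i    0    1    2    3    4    5    6    7    8    9
a[i]    6   12    8   11    7    1    8    9    3    1
L[i]    1    2    2    3    2    1    3    4    2    1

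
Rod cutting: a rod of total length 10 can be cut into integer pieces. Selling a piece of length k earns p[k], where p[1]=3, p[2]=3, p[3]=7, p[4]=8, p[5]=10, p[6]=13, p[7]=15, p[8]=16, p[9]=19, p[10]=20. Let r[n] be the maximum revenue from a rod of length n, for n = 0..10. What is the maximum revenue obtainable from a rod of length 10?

   n    0    1    2    3    4    5    6    7    8    9   10
r[n]    0    3    6    9   12   15   18   21   24   27   30

30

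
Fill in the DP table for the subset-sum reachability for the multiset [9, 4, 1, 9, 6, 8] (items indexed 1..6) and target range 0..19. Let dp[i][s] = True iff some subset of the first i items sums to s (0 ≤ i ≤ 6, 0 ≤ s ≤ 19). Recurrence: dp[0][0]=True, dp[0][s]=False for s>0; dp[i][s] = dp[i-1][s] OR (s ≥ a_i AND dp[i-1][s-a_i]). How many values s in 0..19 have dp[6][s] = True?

18

i\s   0   1   2   3   4   5   6   7   8   9  10  11  12  13  14  15  16  17  18  19
  0   T   F   F   F   F   F   F   F   F   F   F   F   F   F   F   F   F   F   F   F
  1   T   F   F   F   F   F   F   F   F   T   F   F   F   F   F   F   F   F   F   F
  2   T   F   F   F   T   F   F   F   F   T   F   F   F   T   F   F   F   F   F   F
  3   T   T   F   F   T   T   F   F   F   T   T   F   F   T   T   F   F   F   F   F
  4   T   T   F   F   T   T   F   F   F   T   T   F   F   T   T   F   F   F   T   T
  5   T   T   F   F   T   T   T   T   F   T   T   T   F   T   T   T   T   F   T   T
  6   T   T   F   F   T   T   T   T   T   T   T   T   T   T   T   T   T   T   T   T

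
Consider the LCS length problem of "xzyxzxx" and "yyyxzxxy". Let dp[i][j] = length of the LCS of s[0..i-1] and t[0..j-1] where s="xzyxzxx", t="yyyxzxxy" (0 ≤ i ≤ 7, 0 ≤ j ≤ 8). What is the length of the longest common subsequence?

5

   ''  y  y  y  x  z  x  x  y
''  0  0  0  0  0  0  0  0  0
 x  0  0  0  0  1  1  1  1  1
 z  0  0  0  0  1  2  2  2  2
 y  0  1  1  1  1  2  2  2  3
 x  0  1  1  1  2  2  3  3  3
 z  0  1  1  1  2  3  3  3  3
 x  0  1  1  1  2  3  4  4  4
 x  0  1  1  1  2  3  4  5  5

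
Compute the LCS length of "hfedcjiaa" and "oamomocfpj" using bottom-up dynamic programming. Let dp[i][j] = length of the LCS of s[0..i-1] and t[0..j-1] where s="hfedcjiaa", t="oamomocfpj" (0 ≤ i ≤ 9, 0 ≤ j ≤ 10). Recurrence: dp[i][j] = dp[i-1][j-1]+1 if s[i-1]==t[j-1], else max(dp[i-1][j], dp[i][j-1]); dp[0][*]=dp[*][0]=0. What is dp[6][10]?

2

   ''  o  a  m  o  m  o  c  f  p  j
''  0  0  0  0  0  0  0  0  0  0  0
 h  0  0  0  0  0  0  0  0  0  0  0
 f  0  0  0  0  0  0  0  0  1  1  1
 e  0  0  0  0  0  0  0  0  1  1  1
 d  0  0  0  0  0  0  0  0  1  1  1
 c  0  0  0  0  0  0  0  1  1  1  1
 j  0  0  0  0  0  0  0  1  1  1  2
 i  0  0  0  0  0  0  0  1  1  1  2
 a  0  0  1  1  1  1  1  1  1  1  2
 a  0  0  1  1  1  1  1  1  1  1  2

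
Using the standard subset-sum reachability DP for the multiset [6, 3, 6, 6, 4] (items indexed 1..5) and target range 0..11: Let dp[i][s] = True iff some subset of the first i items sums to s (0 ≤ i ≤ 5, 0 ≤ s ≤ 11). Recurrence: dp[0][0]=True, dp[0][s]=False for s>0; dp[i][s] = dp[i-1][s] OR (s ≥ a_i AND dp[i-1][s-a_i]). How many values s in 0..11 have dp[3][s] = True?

i\s   0   1   2   3   4   5   6   7   8   9  10  11
  0   T   F   F   F   F   F   F   F   F   F   F   F
  1   T   F   F   F   F   F   T   F   F   F   F   F
  2   T   F   F   T   F   F   T   F   F   T   F   F
  3   T   F   F   T   F   F   T   F   F   T   F   F
  4   T   F   F   T   F   F   T   F   F   T   F   F
  5   T   F   F   T   T   F   T   T   F   T   T   F

4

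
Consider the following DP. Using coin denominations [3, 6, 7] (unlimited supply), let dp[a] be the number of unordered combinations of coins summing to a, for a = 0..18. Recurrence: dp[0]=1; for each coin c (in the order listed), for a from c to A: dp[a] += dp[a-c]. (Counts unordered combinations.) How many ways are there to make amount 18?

after  coin     0     1     2     3     4     5     6     7     8     9    10    11    12    13    14    15    16    17    18
          3     1     0     0     1     0     0     1     0     0     1     0     0     1     0     0     1     0     0     1
          6     1     0     0     1     0     0     2     0     0     2     0     0     3     0     0     3     0     0     4
          7     1     0     0     1     0     0     2     1     0     2     1     0     3     2     1     3     2     1     4

4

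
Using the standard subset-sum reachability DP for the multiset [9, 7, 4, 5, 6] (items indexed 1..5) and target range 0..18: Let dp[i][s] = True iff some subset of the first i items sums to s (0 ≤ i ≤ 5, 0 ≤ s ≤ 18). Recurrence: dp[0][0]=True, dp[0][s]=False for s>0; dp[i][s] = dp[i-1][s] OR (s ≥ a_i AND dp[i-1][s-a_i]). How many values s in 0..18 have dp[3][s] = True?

i\s   0   1   2   3   4   5   6   7   8   9  10  11  12  13  14  15  16  17  18
  0   T   F   F   F   F   F   F   F   F   F   F   F   F   F   F   F   F   F   F
  1   T   F   F   F   F   F   F   F   F   T   F   F   F   F   F   F   F   F   F
  2   T   F   F   F   F   F   F   T   F   T   F   F   F   F   F   F   T   F   F
  3   T   F   F   F   T   F   F   T   F   T   F   T   F   T   F   F   T   F   F
  4   T   F   F   F   T   T   F   T   F   T   F   T   T   T   T   F   T   F   T
  5   T   F   F   F   T   T   T   T   F   T   T   T   T   T   T   T   T   T   T

7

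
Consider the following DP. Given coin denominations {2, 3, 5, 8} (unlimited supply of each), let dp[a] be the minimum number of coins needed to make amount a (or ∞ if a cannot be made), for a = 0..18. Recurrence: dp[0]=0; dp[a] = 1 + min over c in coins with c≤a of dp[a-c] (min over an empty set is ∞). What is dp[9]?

3

 a  0  1  2  3  4  5  6  7  8  9 10 11 12 13 14 15 16 17 18
dp  0  -  1  1  2  1  2  2  1  3  2  2  3  2  3  3  2  4  3
(- denotes ∞ / unreachable)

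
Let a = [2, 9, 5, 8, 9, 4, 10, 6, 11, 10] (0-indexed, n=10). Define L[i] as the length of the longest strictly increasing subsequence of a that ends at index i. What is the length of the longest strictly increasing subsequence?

6

   i    0    1    2    3    4    5    6    7    8    9
a[i]    2    9    5    8    9    4   10    6   11   10
L[i]    1    2    2    3    4    2    5    3    6    5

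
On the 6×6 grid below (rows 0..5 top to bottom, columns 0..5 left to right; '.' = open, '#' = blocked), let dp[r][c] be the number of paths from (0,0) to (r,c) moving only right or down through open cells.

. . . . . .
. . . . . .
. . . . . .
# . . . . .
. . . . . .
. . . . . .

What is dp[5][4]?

111

r\c   0   1   2   3   4   5
  0   1   1   1   1   1   1
  1   1   2   3   4   5   6
  2   1   3   6  10  15  21
  3   0   3   9  19  34  55
  4   0   3  12  31  65 120
  5   0   3  15  46 111 231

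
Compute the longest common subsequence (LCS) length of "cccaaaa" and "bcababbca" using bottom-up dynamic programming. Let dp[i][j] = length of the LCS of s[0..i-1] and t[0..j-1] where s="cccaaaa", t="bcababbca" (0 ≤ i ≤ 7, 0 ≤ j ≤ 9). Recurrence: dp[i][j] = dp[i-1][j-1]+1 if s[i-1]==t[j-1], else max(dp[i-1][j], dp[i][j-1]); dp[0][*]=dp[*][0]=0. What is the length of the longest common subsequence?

   ''  b  c  a  b  a  b  b  c  a
''  0  0  0  0  0  0  0  0  0  0
 c  0  0  1  1  1  1  1  1  1  1
 c  0  0  1  1  1  1  1  1  2  2
 c  0  0  1  1  1  1  1  1  2  2
 a  0  0  1  2  2  2  2  2  2  3
 a  0  0  1  2  2  3  3  3  3  3
 a  0  0  1  2  2  3  3  3  3  4
 a  0  0  1  2  2  3  3  3  3  4

4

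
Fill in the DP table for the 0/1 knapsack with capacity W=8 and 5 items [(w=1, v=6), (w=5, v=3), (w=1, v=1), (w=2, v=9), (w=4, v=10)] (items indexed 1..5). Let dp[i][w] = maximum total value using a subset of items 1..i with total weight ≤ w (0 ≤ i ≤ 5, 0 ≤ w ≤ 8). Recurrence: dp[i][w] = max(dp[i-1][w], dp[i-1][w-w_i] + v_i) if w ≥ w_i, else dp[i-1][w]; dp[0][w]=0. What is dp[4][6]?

16

i\w   0   1   2   3   4   5   6   7   8
  0   0   0   0   0   0   0   0   0   0
  1   0   6   6   6   6   6   6   6   6
  2   0   6   6   6   6   6   9   9   9
  3   0   6   7   7   7   7   9  10  10
  4   0   6   9  15  16  16  16  16  18
  5   0   6   9  15  16  16  19  25  26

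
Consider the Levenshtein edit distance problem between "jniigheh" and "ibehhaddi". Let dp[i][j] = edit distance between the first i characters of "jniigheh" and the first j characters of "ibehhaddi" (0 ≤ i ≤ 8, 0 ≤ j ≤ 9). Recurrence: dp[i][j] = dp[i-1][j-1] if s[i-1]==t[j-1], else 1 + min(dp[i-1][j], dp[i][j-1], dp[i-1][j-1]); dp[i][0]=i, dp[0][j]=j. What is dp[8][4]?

   ''  i  b  e  h  h  a  d  d  i
''  0  1  2  3  4  5  6  7  8  9
 j  1  1  2  3  4  5  6  7  8  9
 n  2  2  2  3  4  5  6  7  8  9
 i  3  2  3  3  4  5  6  7  8  8
 i  4  3  3  4  4  5  6  7  8  8
 g  5  4  4  4  5  5  6  7  8  9
 h  6  5  5  5  4  5  6  7  8  9
 e  7  6  6  5  5  5  6  7  8  9
 h  8  7  7  6  5  5  6  7  8  9

5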